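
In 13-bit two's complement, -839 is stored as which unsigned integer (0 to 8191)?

7353

839 in 13 bits: 0001101000111
Invert: 1110010111000
Add 1:  1110010111001 = 7353
(Check: 2^13 - 839 = 8192 - 839 = 7353.)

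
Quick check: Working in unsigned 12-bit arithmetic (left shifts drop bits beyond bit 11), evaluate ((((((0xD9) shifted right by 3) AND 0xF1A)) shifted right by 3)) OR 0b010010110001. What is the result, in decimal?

1203

0xD9 = 000011011001
→ shifted right by 3 → 000000011011 = 27
0xF1A = 111100011010
→ AND → 000000011010 = 26
→ shifted right by 3 → 000000000011 = 3
0b010010110001 = 010010110001
→ OR → 010010110011 = 1203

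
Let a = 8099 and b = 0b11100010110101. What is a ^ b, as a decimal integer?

10006

8099 = 01111110100011
b = 11100010110101
XOR → 10011100010110 = 10006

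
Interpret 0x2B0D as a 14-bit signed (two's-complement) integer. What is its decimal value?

-5363

pattern = 10101100001101 (MSB is 1 ⇒ negative)
Invert: 01010011110010, add 1 → 01010011110011 = 5363, so the value is -5363.
(Equivalently: 11021 - 2^14 = 11021 - 16384 = -5363.)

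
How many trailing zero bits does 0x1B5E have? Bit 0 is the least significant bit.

1

0x1B5E = 1101101011110
Trailing zeros: 1, so the lowest set bit is bit 1 (value 2).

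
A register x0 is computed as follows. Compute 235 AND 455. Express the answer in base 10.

195

235 = 011101011
455 = 111000111
AND → 011000011 = 195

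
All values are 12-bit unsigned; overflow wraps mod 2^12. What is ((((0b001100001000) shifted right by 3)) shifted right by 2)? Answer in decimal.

0b001100001000 = 001100001000
→ shifted right by 3 → 000001100001 = 97
→ shifted right by 2 → 000000011000 = 24

24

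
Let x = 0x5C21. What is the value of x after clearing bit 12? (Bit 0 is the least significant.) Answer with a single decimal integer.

x = 101110000100001
bit 12 is currently 1; clear it via x & ~(1 << 12) = x & ~4096
→ 100110000100001 = 19489

19489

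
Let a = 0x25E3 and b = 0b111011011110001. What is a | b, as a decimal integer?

0x25E3 = 010010111100011
b = 111011011110001
 OR → 111011111110011 = 30707

30707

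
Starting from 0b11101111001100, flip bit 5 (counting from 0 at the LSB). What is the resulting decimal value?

15340

x = 11101111001100
bit 5 is currently 0; toggle it via x ^ (1 << 5) = x ^ 32
→ 11101111101100 = 15340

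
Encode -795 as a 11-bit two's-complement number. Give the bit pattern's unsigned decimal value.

795 in 11 bits: 01100011011
Invert: 10011100100
Add 1:  10011100101 = 1253
(Check: 2^11 - 795 = 2048 - 795 = 1253.)

1253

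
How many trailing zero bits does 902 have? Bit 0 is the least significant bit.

902 = 1110000110
Trailing zeros: 1, so the lowest set bit is bit 1 (value 2).

1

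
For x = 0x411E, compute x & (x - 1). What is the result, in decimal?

16668

x = 100000100011110 = 16670
x - 1 = 100000100011101
AND   = 100000100011100 = 16668
(x & (x - 1) clears the lowest set bit of x.)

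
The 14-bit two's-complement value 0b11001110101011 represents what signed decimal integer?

-3157

pattern = 11001110101011 (MSB is 1 ⇒ negative)
Invert: 00110001010100, add 1 → 00110001010101 = 3157, so the value is -3157.
(Equivalently: 13227 - 2^14 = 13227 - 16384 = -3157.)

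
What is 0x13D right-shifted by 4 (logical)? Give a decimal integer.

0x13D = 100111101
shift right by 4 → 000010011 = 19
(equivalently, floor(317 / 16))

19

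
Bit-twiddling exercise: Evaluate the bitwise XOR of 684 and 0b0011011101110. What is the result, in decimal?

684 = 01010101100
b = 11011101110
XOR → 10001000010 = 1090

1090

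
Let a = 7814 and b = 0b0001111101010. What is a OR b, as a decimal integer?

7814 = 1111010000110
b = 0001111101010
 OR → 1111111101110 = 8174

8174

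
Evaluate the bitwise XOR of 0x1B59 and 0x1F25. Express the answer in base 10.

1148

0x1B59 = 1101101011001
0x1F25 = 1111100100101
XOR → 0010001111100 = 1148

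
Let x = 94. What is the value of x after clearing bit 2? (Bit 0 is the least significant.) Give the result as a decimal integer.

x = 01011110
bit 2 is currently 1; clear it via x & ~(1 << 2) = x & ~4
→ 01011010 = 90

90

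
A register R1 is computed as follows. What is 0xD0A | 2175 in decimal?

3455

0xD0A = 110100001010
2175 = 100001111111
 OR → 110101111111 = 3455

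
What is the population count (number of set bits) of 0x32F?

7

0x32F = 1100101111
Count the 1s: 1 + 1 + 1 + 1 + 1 + 1 + 1 = 7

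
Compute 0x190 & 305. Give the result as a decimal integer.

272

0x190 = 110010000
305 = 100110001
AND → 100010000 = 272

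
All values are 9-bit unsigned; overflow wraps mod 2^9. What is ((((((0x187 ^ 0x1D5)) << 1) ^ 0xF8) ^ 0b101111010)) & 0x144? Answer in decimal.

260

0x187 = 110000111
0x1D5 = 111010101
→ ^ → 001010010 = 82
→ << 1 (mod 2^9) → 010100100 = 164
0xF8 = 011111000
→ ^ → 001011100 = 92
0b101111010 = 101111010
→ ^ → 100100110 = 294
0x144 = 101000100
→ & → 100000100 = 260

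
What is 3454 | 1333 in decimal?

3455

3454 = 110101111110
1333 = 010100110101
 OR → 110101111111 = 3455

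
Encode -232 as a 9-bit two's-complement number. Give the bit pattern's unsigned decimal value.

232 in 9 bits: 011101000
Invert: 100010111
Add 1:  100011000 = 280
(Check: 2^9 - 232 = 512 - 232 = 280.)

280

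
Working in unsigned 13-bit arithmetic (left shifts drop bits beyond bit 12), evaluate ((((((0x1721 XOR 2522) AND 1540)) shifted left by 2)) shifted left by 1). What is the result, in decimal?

4096

0x1721 = 1011100100001
2522 = 0100111011010
→ XOR → 1111011111011 = 7931
1540 = 0011000000100
→ AND → 0011000000000 = 1536
→ shifted left by 2 (mod 2^13) → 1100000000000 = 6144
→ shifted left by 1 (mod 2^13) → 1000000000000 = 4096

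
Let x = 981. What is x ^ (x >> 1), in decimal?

x = 1111010101 = 981
x>>1 = 0111101010
XOR  = 1000111111 = 575
(x ^ (x >> 1) gives the standard binary-reflected Gray code of x.)

575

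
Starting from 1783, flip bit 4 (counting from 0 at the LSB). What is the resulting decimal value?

1767

x = 0011011110111
bit 4 is currently 1; toggle it via x ^ (1 << 4) = x ^ 16
→ 0011011100111 = 1767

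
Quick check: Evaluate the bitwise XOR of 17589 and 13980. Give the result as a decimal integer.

29225

17589 = 100010010110101
13980 = 011011010011100
XOR → 111001000101001 = 29225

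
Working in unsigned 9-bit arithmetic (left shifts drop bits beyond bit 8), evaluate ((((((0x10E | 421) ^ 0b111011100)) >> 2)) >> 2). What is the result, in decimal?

7

0x10E = 100001110
421 = 110100101
→ | → 110101111 = 431
0b111011100 = 111011100
→ ^ → 001110011 = 115
→ >> 2 → 000011100 = 28
→ >> 2 → 000000111 = 7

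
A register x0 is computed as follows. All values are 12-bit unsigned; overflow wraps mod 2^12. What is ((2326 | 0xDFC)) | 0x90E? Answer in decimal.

2326 = 100100010110
0xDFC = 110111111100
→ | → 110111111110 = 3582
0x90E = 100100001110
→ | → 110111111110 = 3582

3582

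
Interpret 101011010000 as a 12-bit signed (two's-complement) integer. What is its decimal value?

-1328

pattern = 101011010000 (MSB is 1 ⇒ negative)
Invert: 010100101111, add 1 → 010100110000 = 1328, so the value is -1328.
(Equivalently: 2768 - 2^12 = 2768 - 4096 = -1328.)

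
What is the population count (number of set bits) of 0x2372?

7

0x2372 = 10001101110010
Count the 1s: 1 + 1 + 1 + 1 + 1 + 1 + 1 = 7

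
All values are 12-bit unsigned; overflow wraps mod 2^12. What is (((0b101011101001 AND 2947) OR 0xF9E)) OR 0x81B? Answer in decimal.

0b101011101001 = 101011101001
2947 = 101110000011
→ AND → 101010000001 = 2689
0xF9E = 111110011110
→ OR → 111110011111 = 3999
0x81B = 100000011011
→ OR → 111110011111 = 3999

3999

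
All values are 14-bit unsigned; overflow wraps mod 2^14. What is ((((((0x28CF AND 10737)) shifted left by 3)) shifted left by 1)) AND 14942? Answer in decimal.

2064

0x28CF = 10100011001111
10737 = 10100111110001
→ AND → 10100011000001 = 10433
→ shifted left by 3 (mod 2^14) → 00011000001000 = 1544
→ shifted left by 1 (mod 2^14) → 00110000010000 = 3088
14942 = 11101001011110
→ AND → 00100000010000 = 2064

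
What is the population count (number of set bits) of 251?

251 = 11111011
Count the 1s: 1 + 1 + 1 + 1 + 1 + 1 + 1 = 7

7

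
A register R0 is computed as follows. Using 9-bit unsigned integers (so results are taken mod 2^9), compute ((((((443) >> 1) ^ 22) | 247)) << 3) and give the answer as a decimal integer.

443 = 110111011
→ >> 1 → 011011101 = 221
22 = 000010110
→ ^ → 011001011 = 203
247 = 011110111
→ | → 011111111 = 255
→ << 3 (mod 2^9) → 111111000 = 504

504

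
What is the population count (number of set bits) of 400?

400 = 110010000
Count the 1s: 1 + 1 + 1 = 3

3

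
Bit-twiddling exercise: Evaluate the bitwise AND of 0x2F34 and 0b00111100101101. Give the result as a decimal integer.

0x2F34 = 10111100110100
b = 00111100101101
AND → 00111100100100 = 3876

3876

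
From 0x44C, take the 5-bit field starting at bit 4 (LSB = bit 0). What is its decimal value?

v = 10001001100
Shift right by 4: 1000100
Mask low 5 bits: 00100 = 4

4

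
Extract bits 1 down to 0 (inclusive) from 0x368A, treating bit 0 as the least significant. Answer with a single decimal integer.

v = 11011010001010
Shift right by 0: 11011010001010
Mask low 2 bits: 10 = 2

2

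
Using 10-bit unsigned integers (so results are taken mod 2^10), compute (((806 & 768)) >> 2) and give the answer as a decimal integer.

192

806 = 1100100110
768 = 1100000000
→ & → 1100000000 = 768
→ >> 2 → 0011000000 = 192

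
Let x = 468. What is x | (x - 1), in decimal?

471

x = 111010100 = 468
x - 1 = 111010011
OR    = 111010111 = 471
(x | (x - 1) sets all bits below the lowest set bit.)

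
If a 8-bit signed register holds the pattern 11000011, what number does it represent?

pattern = 11000011 (MSB is 1 ⇒ negative)
Invert: 00111100, add 1 → 00111101 = 61, so the value is -61.
(Equivalently: 195 - 2^8 = 195 - 256 = -61.)

-61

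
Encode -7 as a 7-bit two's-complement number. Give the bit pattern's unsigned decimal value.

121

7 in 7 bits: 0000111
Invert: 1111000
Add 1:  1111001 = 121
(Check: 2^7 - 7 = 128 - 7 = 121.)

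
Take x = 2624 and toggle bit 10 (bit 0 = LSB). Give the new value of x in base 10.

x = 101001000000
bit 10 is currently 0; toggle it via x ^ (1 << 10) = x ^ 1024
→ 111001000000 = 3648

3648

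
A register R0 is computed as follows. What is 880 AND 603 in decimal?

592

880 = 1101110000
603 = 1001011011
AND → 1001010000 = 592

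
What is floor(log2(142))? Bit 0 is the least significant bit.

7

142 = 10001110
The topmost 1 is at position 7 (since 2^7 = 128 ≤ 142 < 256).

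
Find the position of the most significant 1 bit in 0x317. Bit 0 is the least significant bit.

0x317 = 1100010111
The topmost 1 is at position 9 (since 2^9 = 512 ≤ 791 < 1024).

9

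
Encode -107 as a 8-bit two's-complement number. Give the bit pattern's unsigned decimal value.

149

107 in 8 bits: 01101011
Invert: 10010100
Add 1:  10010101 = 149
(Check: 2^8 - 107 = 256 - 107 = 149.)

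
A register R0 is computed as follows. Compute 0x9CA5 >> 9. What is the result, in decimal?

0x9CA5 = 1001110010100101
shift right by 9 → 0000000001001110 = 78
(equivalently, floor(40101 / 512))

78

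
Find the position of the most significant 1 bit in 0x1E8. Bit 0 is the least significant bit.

0x1E8 = 111101000
The topmost 1 is at position 8 (since 2^8 = 256 ≤ 488 < 512).

8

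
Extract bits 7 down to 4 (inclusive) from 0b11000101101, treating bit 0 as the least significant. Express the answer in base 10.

v = 11000101101
Shift right by 4: 1100010
Mask low 4 bits: 0010 = 2

2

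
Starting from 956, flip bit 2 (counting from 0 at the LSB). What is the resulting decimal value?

952

x = 001110111100
bit 2 is currently 1; toggle it via x ^ (1 << 2) = x ^ 4
→ 001110111000 = 952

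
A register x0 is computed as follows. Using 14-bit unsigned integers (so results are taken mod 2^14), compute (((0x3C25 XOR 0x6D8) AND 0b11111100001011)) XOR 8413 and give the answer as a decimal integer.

0x3C25 = 11110000100101
0x6D8 = 00011011011000
→ XOR → 11101011111101 = 15101
0b11111100001011 = 11111100001011
→ AND → 11101000001001 = 14857
8413 = 10000011011101
→ XOR → 01101011010100 = 6868

6868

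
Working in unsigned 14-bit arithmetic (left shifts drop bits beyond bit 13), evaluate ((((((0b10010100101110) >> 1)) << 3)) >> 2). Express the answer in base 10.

0b10010100101110 = 10010100101110
→ >> 1 → 01001010010111 = 4759
→ << 3 (mod 2^14) → 01010010111000 = 5304
→ >> 2 → 00010100101110 = 1326

1326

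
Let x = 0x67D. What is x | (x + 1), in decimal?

1663

x = 11001111101 = 1661
x + 1 = 11001111110
OR    = 11001111111 = 1663
(x | (x + 1) sets the lowest cleared bit.)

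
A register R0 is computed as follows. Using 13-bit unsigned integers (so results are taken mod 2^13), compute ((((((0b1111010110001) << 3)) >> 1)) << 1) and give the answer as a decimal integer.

5512

0b1111010110001 = 1111010110001
→ << 3 (mod 2^13) → 1010110001000 = 5512
→ >> 1 → 0101011000100 = 2756
→ << 1 (mod 2^13) → 1010110001000 = 5512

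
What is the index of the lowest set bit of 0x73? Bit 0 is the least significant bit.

0

0x73 = 1110011
Trailing zeros: 0, so the lowest set bit is bit 0 (value 1).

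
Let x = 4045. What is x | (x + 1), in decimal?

x = 111111001101 = 4045
x + 1 = 111111001110
OR    = 111111001111 = 4047
(x | (x + 1) sets the lowest cleared bit.)

4047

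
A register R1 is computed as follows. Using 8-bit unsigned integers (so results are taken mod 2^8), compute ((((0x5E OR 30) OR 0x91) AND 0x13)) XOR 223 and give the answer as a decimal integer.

0x5E = 01011110
30 = 00011110
→ OR → 01011110 = 94
0x91 = 10010001
→ OR → 11011111 = 223
0x13 = 00010011
→ AND → 00010011 = 19
223 = 11011111
→ XOR → 11001100 = 204

204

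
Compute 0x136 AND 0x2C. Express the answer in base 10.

36

0x136 = 100110110
0x2C = 000101100
AND → 000100100 = 36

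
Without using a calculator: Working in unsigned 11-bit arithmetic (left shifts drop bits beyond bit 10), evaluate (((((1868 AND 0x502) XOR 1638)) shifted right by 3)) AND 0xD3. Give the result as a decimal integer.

64

1868 = 11101001100
0x502 = 10100000010
→ AND → 10100000000 = 1280
1638 = 11001100110
→ XOR → 01101100110 = 870
→ shifted right by 3 → 00001101100 = 108
0xD3 = 00011010011
→ AND → 00001000000 = 64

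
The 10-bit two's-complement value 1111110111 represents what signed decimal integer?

-9

pattern = 1111110111 (MSB is 1 ⇒ negative)
Invert: 0000001000, add 1 → 0000001001 = 9, so the value is -9.
(Equivalently: 1015 - 2^10 = 1015 - 1024 = -9.)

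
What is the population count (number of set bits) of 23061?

7

23061 = 101101000010101
Count the 1s: 1 + 1 + 1 + 1 + 1 + 1 + 1 = 7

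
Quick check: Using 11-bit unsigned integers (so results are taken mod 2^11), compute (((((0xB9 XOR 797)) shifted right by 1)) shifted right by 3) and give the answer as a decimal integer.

0xB9 = 00010111001
797 = 01100011101
→ XOR → 01110100100 = 932
→ shifted right by 1 → 00111010010 = 466
→ shifted right by 3 → 00000111010 = 58

58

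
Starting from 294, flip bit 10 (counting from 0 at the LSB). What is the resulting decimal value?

x = 000100100110
bit 10 is currently 0; toggle it via x ^ (1 << 10) = x ^ 1024
→ 010100100110 = 1318

1318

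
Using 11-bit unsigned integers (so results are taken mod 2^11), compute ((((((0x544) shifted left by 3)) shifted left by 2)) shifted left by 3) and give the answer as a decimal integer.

1024

0x544 = 10101000100
→ shifted left by 3 (mod 2^11) → 01000100000 = 544
→ shifted left by 2 (mod 2^11) → 00010000000 = 128
→ shifted left by 3 (mod 2^11) → 10000000000 = 1024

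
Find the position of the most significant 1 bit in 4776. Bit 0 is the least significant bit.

12

4776 = 1001010101000
The topmost 1 is at position 12 (since 2^12 = 4096 ≤ 4776 < 8192).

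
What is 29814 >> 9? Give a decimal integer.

29814 = 111010001110110
shift right by 9 → 000000000111010 = 58
(equivalently, floor(29814 / 512))

58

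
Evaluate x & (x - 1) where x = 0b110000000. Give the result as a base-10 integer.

256

x = 110000000 = 384
x - 1 = 101111111
AND   = 100000000 = 256
(x & (x - 1) clears the lowest set bit of x.)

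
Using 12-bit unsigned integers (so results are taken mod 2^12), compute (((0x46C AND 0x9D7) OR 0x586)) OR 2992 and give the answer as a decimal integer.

0x46C = 010001101100
0x9D7 = 100111010111
→ AND → 000001000100 = 68
0x586 = 010110000110
→ OR → 010111000110 = 1478
2992 = 101110110000
→ OR → 111111110110 = 4086

4086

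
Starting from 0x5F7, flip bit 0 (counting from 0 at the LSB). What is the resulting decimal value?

x = 00010111110111
bit 0 is currently 1; toggle it via x ^ (1 << 0) = x ^ 1
→ 00010111110110 = 1526

1526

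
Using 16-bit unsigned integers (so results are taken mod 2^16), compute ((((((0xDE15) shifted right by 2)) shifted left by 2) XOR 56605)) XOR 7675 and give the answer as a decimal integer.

0xDE15 = 1101111000010101
→ shifted right by 2 → 0011011110000101 = 14213
→ shifted left by 2 (mod 2^16) → 1101111000010100 = 56852
56605 = 1101110100011101
→ XOR → 0000001100001001 = 777
7675 = 0001110111111011
→ XOR → 0001111011110010 = 7922

7922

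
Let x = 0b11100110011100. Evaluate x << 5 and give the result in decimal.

x = 0000011100110011100
shift left by 5 → 1110011001110000000 = 471936
(equivalently, 14748 × 2^5 = 14748 × 32)

471936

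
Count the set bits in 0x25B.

6

0x25B = 1001011011
Count the 1s: 1 + 1 + 1 + 1 + 1 + 1 = 6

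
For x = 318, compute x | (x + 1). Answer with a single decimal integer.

319

x = 100111110 = 318
x + 1 = 100111111
OR    = 100111111 = 319
(x | (x + 1) sets the lowest cleared bit.)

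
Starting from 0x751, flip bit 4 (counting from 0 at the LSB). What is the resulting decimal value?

x = 11101010001
bit 4 is currently 1; toggle it via x ^ (1 << 4) = x ^ 16
→ 11101000001 = 1857

1857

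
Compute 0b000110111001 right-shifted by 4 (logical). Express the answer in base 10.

x = 110111001
shift right by 4 → 000011011 = 27
(equivalently, floor(441 / 16))

27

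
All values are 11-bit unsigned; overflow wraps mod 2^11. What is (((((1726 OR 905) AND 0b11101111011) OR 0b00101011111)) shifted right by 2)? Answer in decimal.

479

1726 = 11010111110
905 = 01110001001
→ OR → 11110111111 = 1983
0b11101111011 = 11101111011
→ AND → 11100111011 = 1851
0b00101011111 = 00101011111
→ OR → 11101111111 = 1919
→ shifted right by 2 → 00111011111 = 479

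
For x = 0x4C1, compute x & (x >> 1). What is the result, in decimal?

64

x = 10011000001 = 1217
x>>1 = 01001100000
AND  = 00001000000 = 64
(x & (x >> 1) has a 1 wherever x has two consecutive 1 bits.)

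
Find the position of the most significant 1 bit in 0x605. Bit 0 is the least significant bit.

10

0x605 = 11000000101
The topmost 1 is at position 10 (since 2^10 = 1024 ≤ 1541 < 2048).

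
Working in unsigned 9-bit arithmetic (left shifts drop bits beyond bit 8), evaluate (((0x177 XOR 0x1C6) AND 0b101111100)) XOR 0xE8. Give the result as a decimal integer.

216

0x177 = 101110111
0x1C6 = 111000110
→ XOR → 010110001 = 177
0b101111100 = 101111100
→ AND → 000110000 = 48
0xE8 = 011101000
→ XOR → 011011000 = 216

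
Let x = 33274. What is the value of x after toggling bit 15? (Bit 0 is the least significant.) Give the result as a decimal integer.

506

x = 1000000111111010
bit 15 is currently 1; toggle it via x ^ (1 << 15) = x ^ 32768
→ 0000000111111010 = 506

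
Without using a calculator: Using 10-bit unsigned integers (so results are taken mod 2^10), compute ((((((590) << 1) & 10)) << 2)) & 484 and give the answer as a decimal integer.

590 = 1001001110
→ << 1 (mod 2^10) → 0010011100 = 156
10 = 0000001010
→ & → 0000001000 = 8
→ << 2 (mod 2^10) → 0000100000 = 32
484 = 0111100100
→ & → 0000100000 = 32

32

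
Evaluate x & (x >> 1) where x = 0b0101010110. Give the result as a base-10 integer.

2

x = 101010110 = 342
x>>1 = 010101011
AND  = 000000010 = 2
(x & (x >> 1) has a 1 wherever x has two consecutive 1 bits.)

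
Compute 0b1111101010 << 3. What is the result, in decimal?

8016

x = 0001111101010
shift left by 3 → 1111101010000 = 8016
(equivalently, 1002 × 2^3 = 1002 × 8)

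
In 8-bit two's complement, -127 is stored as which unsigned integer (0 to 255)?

127 in 8 bits: 01111111
Invert: 10000000
Add 1:  10000001 = 129
(Check: 2^8 - 127 = 256 - 127 = 129.)

129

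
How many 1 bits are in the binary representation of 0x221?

0x221 = 1000100001
Count the 1s: 1 + 1 + 1 = 3

3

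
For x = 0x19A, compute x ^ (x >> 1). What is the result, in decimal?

343

x = 110011010 = 410
x>>1 = 011001101
XOR  = 101010111 = 343
(x ^ (x >> 1) gives the standard binary-reflected Gray code of x.)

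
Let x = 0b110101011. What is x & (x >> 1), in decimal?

x = 110101011 = 427
x>>1 = 011010101
AND  = 010000001 = 129
(x & (x >> 1) has a 1 wherever x has two consecutive 1 bits.)

129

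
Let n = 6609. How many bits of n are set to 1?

7

6609 = 1100111010001
Count the 1s: 1 + 1 + 1 + 1 + 1 + 1 + 1 = 7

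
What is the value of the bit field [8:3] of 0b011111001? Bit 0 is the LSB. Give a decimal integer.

31

v = 011111001
Shift right by 3: 011111
Mask low 6 bits: 011111 = 31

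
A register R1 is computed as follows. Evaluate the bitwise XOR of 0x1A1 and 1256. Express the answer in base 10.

0x1A1 = 00110100001
1256 = 10011101000
XOR → 10101001001 = 1353

1353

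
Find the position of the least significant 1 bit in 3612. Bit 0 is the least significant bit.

2

3612 = 111000011100
Trailing zeros: 2, so the lowest set bit is bit 2 (value 4).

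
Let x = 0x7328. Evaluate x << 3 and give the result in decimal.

235840

0x7328 = 000111001100101000
shift left by 3 → 111001100101000000 = 235840
(equivalently, 29480 × 2^3 = 29480 × 8)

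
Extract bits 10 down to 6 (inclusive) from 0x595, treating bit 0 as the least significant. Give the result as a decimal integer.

22

v = 10110010101
Shift right by 6: 10110
Mask low 5 bits: 10110 = 22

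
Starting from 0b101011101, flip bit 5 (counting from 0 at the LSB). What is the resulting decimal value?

x = 101011101
bit 5 is currently 0; toggle it via x ^ (1 << 5) = x ^ 32
→ 101111101 = 381

381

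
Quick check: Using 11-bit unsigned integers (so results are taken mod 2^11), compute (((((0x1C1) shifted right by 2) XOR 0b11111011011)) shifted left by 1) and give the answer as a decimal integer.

1878

0x1C1 = 00111000001
→ shifted right by 2 → 00001110000 = 112
0b11111011011 = 11111011011
→ XOR → 11110101011 = 1963
→ shifted left by 1 (mod 2^11) → 11101010110 = 1878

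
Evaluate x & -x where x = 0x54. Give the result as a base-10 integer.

x = 1010100 = 84
-x (two's complement) = …0101100
AND   = 0000100 = 4
(x & -x isolates the lowest set bit of x.)

4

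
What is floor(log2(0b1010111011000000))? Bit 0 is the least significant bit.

0b1010111011000000 = 1010111011000000
The topmost 1 is at position 15 (since 2^15 = 32768 ≤ 44736 < 65536).

15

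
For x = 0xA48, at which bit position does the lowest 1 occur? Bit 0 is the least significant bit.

0xA48 = 101001001000
Trailing zeros: 3, so the lowest set bit is bit 3 (value 8).

3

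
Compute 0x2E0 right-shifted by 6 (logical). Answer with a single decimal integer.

11

0x2E0 = 1011100000
shift right by 6 → 0000001011 = 11
(equivalently, floor(736 / 64))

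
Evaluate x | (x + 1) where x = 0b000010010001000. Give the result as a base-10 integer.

x = 10010001000 = 1160
x + 1 = 10010001001
OR    = 10010001001 = 1161
(x | (x + 1) sets the lowest cleared bit.)

1161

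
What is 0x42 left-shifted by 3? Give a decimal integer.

0x42 = 0001000010
shift left by 3 → 1000010000 = 528
(equivalently, 66 × 2^3 = 66 × 8)

528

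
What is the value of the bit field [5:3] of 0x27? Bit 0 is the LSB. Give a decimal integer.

v = 00100111
Shift right by 3: 00100
Mask low 3 bits: 100 = 4

4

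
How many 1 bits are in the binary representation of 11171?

8

11171 = 10101110100011
Count the 1s: 1 + 1 + 1 + 1 + 1 + 1 + 1 + 1 = 8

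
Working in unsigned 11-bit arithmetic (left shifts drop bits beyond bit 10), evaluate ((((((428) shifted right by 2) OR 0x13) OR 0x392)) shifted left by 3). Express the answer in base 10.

2008

428 = 00110101100
→ shifted right by 2 → 00001101011 = 107
0x13 = 00000010011
→ OR → 00001111011 = 123
0x392 = 01110010010
→ OR → 01111111011 = 1019
→ shifted left by 3 (mod 2^11) → 11111011000 = 2008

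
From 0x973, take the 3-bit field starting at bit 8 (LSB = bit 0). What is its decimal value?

v = 100101110011
Shift right by 8: 1001
Mask low 3 bits: 001 = 1

1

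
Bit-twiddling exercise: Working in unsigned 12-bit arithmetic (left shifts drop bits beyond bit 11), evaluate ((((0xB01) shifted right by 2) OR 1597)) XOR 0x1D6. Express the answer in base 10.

0xB01 = 101100000001
→ shifted right by 2 → 001011000000 = 704
1597 = 011000111101
→ OR → 011011111101 = 1789
0x1D6 = 000111010110
→ XOR → 011100101011 = 1835

1835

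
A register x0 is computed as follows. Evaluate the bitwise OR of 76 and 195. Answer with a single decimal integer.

207

76 = 01001100
195 = 11000011
 OR → 11001111 = 207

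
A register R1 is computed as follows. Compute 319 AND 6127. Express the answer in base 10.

303

319 = 0000100111111
6127 = 1011111101111
AND → 0000100101111 = 303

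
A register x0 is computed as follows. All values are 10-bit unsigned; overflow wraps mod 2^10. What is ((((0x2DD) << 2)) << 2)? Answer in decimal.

0x2DD = 1011011101
→ << 2 (mod 2^10) → 1101110100 = 884
→ << 2 (mod 2^10) → 0111010000 = 464

464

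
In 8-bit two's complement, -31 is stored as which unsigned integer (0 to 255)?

225

31 in 8 bits: 00011111
Invert: 11100000
Add 1:  11100001 = 225
(Check: 2^8 - 31 = 256 - 31 = 225.)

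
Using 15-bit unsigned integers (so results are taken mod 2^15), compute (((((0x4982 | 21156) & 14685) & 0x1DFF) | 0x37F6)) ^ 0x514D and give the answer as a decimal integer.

0x4982 = 100100110000010
21156 = 101001010100100
→ | → 101101110100110 = 23462
14685 = 011100101011101
→ & → 001100100000100 = 6404
0x1DFF = 001110111111111
→ & → 001100100000100 = 6404
0x37F6 = 011011111110110
→ | → 011111111110110 = 16374
0x514D = 101000101001101
→ ^ → 110111010111011 = 28347

28347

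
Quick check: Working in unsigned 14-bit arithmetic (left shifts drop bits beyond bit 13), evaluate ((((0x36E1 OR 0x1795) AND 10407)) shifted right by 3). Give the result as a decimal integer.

1044

0x36E1 = 11011011100001
0x1795 = 01011110010101
→ OR → 11011111110101 = 14325
10407 = 10100010100111
→ AND → 10000010100101 = 8357
→ shifted right by 3 → 00010000010100 = 1044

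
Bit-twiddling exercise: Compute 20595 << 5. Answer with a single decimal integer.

20595 = 00000101000001110011
shift left by 5 → 10100000111001100000 = 659040
(equivalently, 20595 × 2^5 = 20595 × 32)

659040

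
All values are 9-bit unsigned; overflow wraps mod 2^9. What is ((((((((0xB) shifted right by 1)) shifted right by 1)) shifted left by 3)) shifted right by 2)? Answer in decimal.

4

0xB = 000001011
→ shifted right by 1 → 000000101 = 5
→ shifted right by 1 → 000000010 = 2
→ shifted left by 3 (mod 2^9) → 000010000 = 16
→ shifted right by 2 → 000000100 = 4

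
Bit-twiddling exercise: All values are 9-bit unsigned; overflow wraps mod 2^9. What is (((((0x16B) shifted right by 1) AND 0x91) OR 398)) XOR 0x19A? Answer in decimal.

0x16B = 101101011
→ shifted right by 1 → 010110101 = 181
0x91 = 010010001
→ AND → 010010001 = 145
398 = 110001110
→ OR → 110011111 = 415
0x19A = 110011010
→ XOR → 000000101 = 5

5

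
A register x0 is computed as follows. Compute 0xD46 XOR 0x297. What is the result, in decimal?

0xD46 = 110101000110
0x297 = 001010010111
XOR → 111111010001 = 4049

4049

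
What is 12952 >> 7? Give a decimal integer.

101

12952 = 11001010011000
shift right by 7 → 00000001100101 = 101
(equivalently, floor(12952 / 128))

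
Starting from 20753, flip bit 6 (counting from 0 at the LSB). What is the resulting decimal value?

20817

x = 101000100010001
bit 6 is currently 0; toggle it via x ^ (1 << 6) = x ^ 64
→ 101000101010001 = 20817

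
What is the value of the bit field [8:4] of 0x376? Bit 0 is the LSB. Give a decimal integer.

23

v = 1101110110
Shift right by 4: 110111
Mask low 5 bits: 10111 = 23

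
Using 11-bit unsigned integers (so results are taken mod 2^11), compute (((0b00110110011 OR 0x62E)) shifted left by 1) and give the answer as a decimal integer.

0b00110110011 = 00110110011
0x62E = 11000101110
→ OR → 11110111111 = 1983
→ shifted left by 1 (mod 2^11) → 11101111110 = 1918

1918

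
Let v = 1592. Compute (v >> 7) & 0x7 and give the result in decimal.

4

v = 11000111000
Shift right by 7: 1100
Mask low 3 bits: 100 = 4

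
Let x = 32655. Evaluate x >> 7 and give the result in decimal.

32655 = 111111110001111
shift right by 7 → 000000011111111 = 255
(equivalently, floor(32655 / 128))

255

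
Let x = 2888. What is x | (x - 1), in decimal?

x = 101101001000 = 2888
x - 1 = 101101000111
OR    = 101101001111 = 2895
(x | (x - 1) sets all bits below the lowest set bit.)

2895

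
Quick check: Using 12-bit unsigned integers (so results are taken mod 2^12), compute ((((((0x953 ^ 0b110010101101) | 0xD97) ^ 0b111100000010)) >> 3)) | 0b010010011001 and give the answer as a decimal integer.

0x953 = 100101010011
0b110010101101 = 110010101101
→ ^ → 010111111110 = 1534
0xD97 = 110110010111
→ | → 110111111111 = 3583
0b111100000010 = 111100000010
→ ^ → 001011111101 = 765
→ >> 3 → 000001011111 = 95
0b010010011001 = 010010011001
→ | → 010011011111 = 1247

1247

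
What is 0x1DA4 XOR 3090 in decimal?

4534

0x1DA4 = 1110110100100
3090 = 0110000010010
XOR → 1000110110110 = 4534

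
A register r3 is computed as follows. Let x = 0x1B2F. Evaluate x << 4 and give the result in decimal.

111344

0x1B2F = 00001101100101111
shift left by 4 → 11011001011110000 = 111344
(equivalently, 6959 × 2^4 = 6959 × 16)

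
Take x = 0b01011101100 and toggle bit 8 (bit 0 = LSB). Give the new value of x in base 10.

1004

x = 01011101100
bit 8 is currently 0; toggle it via x ^ (1 << 8) = x ^ 256
→ 01111101100 = 1004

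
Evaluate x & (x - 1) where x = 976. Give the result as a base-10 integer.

x = 1111010000 = 976
x - 1 = 1111001111
AND   = 1111000000 = 960
(x & (x - 1) clears the lowest set bit of x.)

960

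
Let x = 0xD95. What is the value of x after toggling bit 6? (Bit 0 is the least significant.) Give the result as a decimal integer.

3541

x = 110110010101
bit 6 is currently 0; toggle it via x ^ (1 << 6) = x ^ 64
→ 110111010101 = 3541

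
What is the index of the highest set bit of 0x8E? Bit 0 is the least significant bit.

0x8E = 10001110
The topmost 1 is at position 7 (since 2^7 = 128 ≤ 142 < 256).

7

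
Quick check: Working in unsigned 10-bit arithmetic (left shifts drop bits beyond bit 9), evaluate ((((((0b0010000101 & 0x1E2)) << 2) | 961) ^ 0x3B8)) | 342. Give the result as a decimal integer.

383

0b0010000101 = 0010000101
0x1E2 = 0111100010
→ & → 0010000000 = 128
→ << 2 (mod 2^10) → 1000000000 = 512
961 = 1111000001
→ | → 1111000001 = 961
0x3B8 = 1110111000
→ ^ → 0001111001 = 121
342 = 0101010110
→ | → 0101111111 = 383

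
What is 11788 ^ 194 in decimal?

11788 = 10111000001100
194 = 00000011000010
XOR → 10111011001110 = 11982

11982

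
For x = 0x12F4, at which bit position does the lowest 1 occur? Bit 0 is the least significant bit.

2

0x12F4 = 1001011110100
Trailing zeros: 2, so the lowest set bit is bit 2 (value 4).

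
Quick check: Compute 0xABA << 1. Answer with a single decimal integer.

5492

0xABA = 0101010111010
shift left by 1 → 1010101110100 = 5492
(equivalently, 2746 × 2^1 = 2746 × 2)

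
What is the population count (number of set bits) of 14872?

14872 = 11101000011000
Count the 1s: 1 + 1 + 1 + 1 + 1 + 1 = 6

6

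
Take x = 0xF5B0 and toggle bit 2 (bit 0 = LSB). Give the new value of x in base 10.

x = 1111010110110000
bit 2 is currently 0; toggle it via x ^ (1 << 2) = x ^ 4
→ 1111010110110100 = 62900

62900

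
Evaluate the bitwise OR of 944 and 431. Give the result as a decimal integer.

959

944 = 1110110000
431 = 0110101111
 OR → 1110111111 = 959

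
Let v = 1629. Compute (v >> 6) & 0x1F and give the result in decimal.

v = 11001011101
Shift right by 6: 11001
Mask low 5 bits: 11001 = 25

25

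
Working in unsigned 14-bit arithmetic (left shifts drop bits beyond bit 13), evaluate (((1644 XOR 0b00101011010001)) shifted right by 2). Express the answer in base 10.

1644 = 00011001101100
0b00101011010001 = 00101011010001
→ XOR → 00110010111101 = 3261
→ shifted right by 2 → 00001100101111 = 815

815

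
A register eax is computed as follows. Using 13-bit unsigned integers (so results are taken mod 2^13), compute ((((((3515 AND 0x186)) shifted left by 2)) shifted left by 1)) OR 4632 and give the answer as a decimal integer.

3515 = 0110110111011
0x186 = 0000110000110
→ AND → 0000110000010 = 386
→ shifted left by 2 (mod 2^13) → 0011000001000 = 1544
→ shifted left by 1 (mod 2^13) → 0110000010000 = 3088
4632 = 1001000011000
→ OR → 1111000011000 = 7704

7704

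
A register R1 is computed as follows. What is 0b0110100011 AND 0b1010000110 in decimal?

130

a = 0110100011
b = 1010000110
AND → 0010000010 = 130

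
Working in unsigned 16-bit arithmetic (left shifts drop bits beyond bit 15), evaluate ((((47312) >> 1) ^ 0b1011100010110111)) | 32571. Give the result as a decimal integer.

47312 = 1011100011010000
→ >> 1 → 0101110001101000 = 23656
0b1011100010110111 = 1011100010110111
→ ^ → 1110010011011111 = 58591
32571 = 0111111100111011
→ | → 1111111111111111 = 65535

65535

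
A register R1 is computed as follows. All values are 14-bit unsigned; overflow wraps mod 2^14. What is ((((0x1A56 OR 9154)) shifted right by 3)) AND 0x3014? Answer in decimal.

16

0x1A56 = 01101001010110
9154 = 10001111000010
→ OR → 11101111010110 = 15318
→ shifted right by 3 → 00011101111010 = 1914
0x3014 = 11000000010100
→ AND → 00000000010000 = 16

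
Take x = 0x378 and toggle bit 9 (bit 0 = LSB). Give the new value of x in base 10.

376

x = 0001101111000
bit 9 is currently 1; toggle it via x ^ (1 << 9) = x ^ 512
→ 0000101111000 = 376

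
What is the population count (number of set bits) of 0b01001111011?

n = 1001111011
Count the 1s: 1 + 1 + 1 + 1 + 1 + 1 + 1 = 7

7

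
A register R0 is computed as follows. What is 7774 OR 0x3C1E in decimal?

7774 = 01111001011110
0x3C1E = 11110000011110
 OR → 11111001011110 = 15966

15966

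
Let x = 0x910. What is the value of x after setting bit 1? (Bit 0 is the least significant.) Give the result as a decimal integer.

x = 0100100010000
bit 1 is currently 0; set it via x | (1 << 1) = x | 2
→ 0100100010010 = 2322

2322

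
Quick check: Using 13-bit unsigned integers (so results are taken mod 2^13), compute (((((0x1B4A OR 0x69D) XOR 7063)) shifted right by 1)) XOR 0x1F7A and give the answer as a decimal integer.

7518

0x1B4A = 1101101001010
0x69D = 0011010011101
→ OR → 1111111011111 = 8159
7063 = 1101110010111
→ XOR → 0010001001000 = 1096
→ shifted right by 1 → 0001000100100 = 548
0x1F7A = 1111101111010
→ XOR → 1110101011110 = 7518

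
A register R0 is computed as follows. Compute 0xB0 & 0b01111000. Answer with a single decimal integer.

0xB0 = 10110000
b = 01111000
AND → 00110000 = 48

48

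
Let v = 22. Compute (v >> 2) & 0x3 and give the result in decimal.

1

v = 000010110
Shift right by 2: 0000101
Mask low 2 bits: 01 = 1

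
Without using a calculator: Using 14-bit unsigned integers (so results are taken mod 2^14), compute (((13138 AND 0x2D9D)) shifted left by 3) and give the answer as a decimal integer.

2176

13138 = 11001101010010
0x2D9D = 10110110011101
→ AND → 10000100010000 = 8464
→ shifted left by 3 (mod 2^14) → 00100010000000 = 2176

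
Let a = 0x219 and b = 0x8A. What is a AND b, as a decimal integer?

0x219 = 1000011001
0x8A = 0010001010
AND → 0000001000 = 8

8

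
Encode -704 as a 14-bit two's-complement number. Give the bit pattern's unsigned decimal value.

704 in 14 bits: 00001011000000
Invert: 11110100111111
Add 1:  11110101000000 = 15680
(Check: 2^14 - 704 = 16384 - 704 = 15680.)

15680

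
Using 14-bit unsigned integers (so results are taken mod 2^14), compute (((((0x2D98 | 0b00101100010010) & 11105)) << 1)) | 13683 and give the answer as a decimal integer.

0x2D98 = 10110110011000
0b00101100010010 = 00101100010010
→ | → 10111110011010 = 12186
11105 = 10101101100001
→ & → 10101100000000 = 11008
→ << 1 (mod 2^14) → 01011000000000 = 5632
13683 = 11010101110011
→ | → 11011101110011 = 14195

14195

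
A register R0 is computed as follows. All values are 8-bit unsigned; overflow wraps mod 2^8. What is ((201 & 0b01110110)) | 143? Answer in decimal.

201 = 11001001
0b01110110 = 01110110
→ & → 01000000 = 64
143 = 10001111
→ | → 11001111 = 207

207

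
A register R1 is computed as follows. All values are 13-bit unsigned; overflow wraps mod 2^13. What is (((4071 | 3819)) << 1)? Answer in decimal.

8158

4071 = 0111111100111
3819 = 0111011101011
→ | → 0111111101111 = 4079
→ << 1 (mod 2^13) → 1111111011110 = 8158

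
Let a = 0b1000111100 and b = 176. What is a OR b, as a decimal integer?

a = 1000111100
176 = 0010110000
 OR → 1010111100 = 700

700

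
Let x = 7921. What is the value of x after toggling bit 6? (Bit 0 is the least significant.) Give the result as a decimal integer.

7857

x = 1111011110001
bit 6 is currently 1; toggle it via x ^ (1 << 6) = x ^ 64
→ 1111010110001 = 7857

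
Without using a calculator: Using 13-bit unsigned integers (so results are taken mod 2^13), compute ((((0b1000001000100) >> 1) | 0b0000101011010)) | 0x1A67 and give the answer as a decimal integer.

0b1000001000100 = 1000001000100
→ >> 1 → 0100000100010 = 2082
0b0000101011010 = 0000101011010
→ | → 0100101111010 = 2426
0x1A67 = 1101001100111
→ | → 1101101111111 = 7039

7039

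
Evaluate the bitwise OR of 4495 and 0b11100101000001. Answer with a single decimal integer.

14799

4495 = 01000110001111
b = 11100101000001
 OR → 11100111001111 = 14799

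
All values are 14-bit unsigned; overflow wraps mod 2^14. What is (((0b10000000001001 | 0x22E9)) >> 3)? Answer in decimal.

1117

0b10000000001001 = 10000000001001
0x22E9 = 10001011101001
→ | → 10001011101001 = 8937
→ >> 3 → 00010001011101 = 1117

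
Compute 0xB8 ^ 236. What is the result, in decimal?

84

0xB8 = 10111000
236 = 11101100
XOR → 01010100 = 84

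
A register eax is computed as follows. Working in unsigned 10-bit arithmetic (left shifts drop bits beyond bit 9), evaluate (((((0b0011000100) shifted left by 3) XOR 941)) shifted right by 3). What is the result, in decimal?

49

0b0011000100 = 0011000100
→ shifted left by 3 (mod 2^10) → 1000100000 = 544
941 = 1110101101
→ XOR → 0110001101 = 397
→ shifted right by 3 → 0000110001 = 49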